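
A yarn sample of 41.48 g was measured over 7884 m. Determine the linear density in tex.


Formula: Tex = (mass_g / length_m) * 1000
Substituting: Tex = (41.48 / 7884) * 1000
Intermediate: 41.48 / 7884 = 0.00526129 g/m
Tex = 0.00526129 * 1000 = 5.26 tex

5.26 tex


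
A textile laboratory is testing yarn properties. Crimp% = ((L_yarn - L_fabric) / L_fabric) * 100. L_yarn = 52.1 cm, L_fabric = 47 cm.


Formula: Crimp% = ((L_yarn - L_fabric) / L_fabric) * 100
Step 1: Extension = 52.1 - 47 = 5.1 cm
Step 2: Crimp% = (5.1 / 47) * 100
Step 3: Crimp% = 0.108511 * 100 = 10.8511% ≈ 10.9%

10.9%


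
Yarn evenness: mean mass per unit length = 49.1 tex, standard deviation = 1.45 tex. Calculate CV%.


Formula: CV% = (standard deviation / mean) * 100
Step 1: Ratio = 1.45 / 49.1 = 0.029532
Step 2: CV% = 0.029532 * 100 = 2.9532% ≈ 3.0%

3.0%


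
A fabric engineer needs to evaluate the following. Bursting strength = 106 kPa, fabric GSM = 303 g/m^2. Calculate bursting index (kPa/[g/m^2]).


Formula: Bursting Index = Bursting Strength / Fabric GSM
BI = 106 kPa / 303 g/m^2
BI = 0.350 kPa/(g/m^2)

0.350 kPa/(g/m^2)


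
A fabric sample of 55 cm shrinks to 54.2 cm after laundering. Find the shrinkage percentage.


Formula: Shrinkage% = ((L_before - L_after) / L_before) * 100
Step 1: Shrinkage = 55 - 54.2 = 0.8 cm
Step 2: Shrinkage% = (0.8 / 55) * 100
Step 3: Shrinkage% = 0.014545 * 100 = 1.4545% ≈ 1.5%

1.5%


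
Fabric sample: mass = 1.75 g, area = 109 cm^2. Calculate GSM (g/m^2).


Formula: GSM = mass_g / area_m2
Step 1: Convert area: 109 cm^2 = 109 / 10000 = 0.0109 m^2
Step 2: GSM = 1.75 g / 0.0109 m^2 = 160.6 g/m^2

160.6 g/m^2


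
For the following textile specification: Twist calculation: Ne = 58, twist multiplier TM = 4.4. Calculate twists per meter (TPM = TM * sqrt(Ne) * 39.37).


Formula: TPM = TM * sqrt(Ne) * 39.37
Step 1: sqrt(Ne) = sqrt(58) = 7.6158
Step 2: TM * sqrt(Ne) = 4.4 * 7.6158 = 33.5095
Step 3: TPM = 33.5095 * 39.37 = 1319 twists/m

1319 twists/m


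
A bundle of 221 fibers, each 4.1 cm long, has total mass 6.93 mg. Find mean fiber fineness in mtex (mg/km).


Formula: fineness (mtex) = mass (mg) / total length (km) = (mass_mg / total_length_m) * 1000
Step 1: Convert fiber length: 4.1 cm = 0.041 m
Step 2: Total fiber length = 221 * 0.041 = 9.061 m
Step 3: Linear density = 6.93 mg / 9.061 m = 0.7648 mg/m
Step 4: fineness = 0.7648 * 1000 = 764.8 mtex

764.8 mtex


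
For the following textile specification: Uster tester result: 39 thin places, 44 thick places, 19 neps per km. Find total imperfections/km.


Formula: Total = thin places + thick places + neps
Total = 39 + 44 + 19
Total = 102 imperfections/km

102 imperfections/km


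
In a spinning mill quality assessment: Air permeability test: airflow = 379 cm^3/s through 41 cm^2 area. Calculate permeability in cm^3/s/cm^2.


Formula: Air Permeability = Airflow / Test Area
AP = 379 cm^3/s / 41 cm^2
AP = 9.2 cm^3/s/cm^2

9.2 cm^3/s/cm^2


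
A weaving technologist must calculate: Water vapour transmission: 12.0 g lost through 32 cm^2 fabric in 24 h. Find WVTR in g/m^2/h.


Formula: WVTR = mass_loss / (area * time)
Step 1: Convert area: 32 cm^2 = 0.0032 m^2
Step 2: WVTR = 12.0 g / (0.0032 m^2 * 24 h)
Step 3: WVTR = 12.0 / 0.0768 = 156.3 g/m^2/h

156.3 g/m^2/h


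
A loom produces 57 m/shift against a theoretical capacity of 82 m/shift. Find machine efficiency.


Formula: Efficiency% = (Actual output / Theoretical output) * 100
Efficiency% = (57 / 82) * 100
Efficiency% = 0.695122 * 100 = 69.5122% ≈ 69.5%

69.5%


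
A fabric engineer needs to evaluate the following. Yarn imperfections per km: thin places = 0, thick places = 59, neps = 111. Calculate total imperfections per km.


Formula: Total = thin places + thick places + neps
Total = 0 + 59 + 111
Total = 170 imperfections/km

170 imperfections/km


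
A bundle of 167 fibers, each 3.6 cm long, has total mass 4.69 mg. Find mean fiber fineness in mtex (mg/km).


Formula: fineness (mtex) = mass (mg) / total length (km) = (mass_mg / total_length_m) * 1000
Step 1: Convert fiber length: 3.6 cm = 0.036 m
Step 2: Total fiber length = 167 * 0.036 = 6.012 m
Step 3: Linear density = 4.69 mg / 6.012 m = 0.7801 mg/m
Step 4: fineness = 0.7801 * 1000 = 780.1 mtex

780.1 mtex


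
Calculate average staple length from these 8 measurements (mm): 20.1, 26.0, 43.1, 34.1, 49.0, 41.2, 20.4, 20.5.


Formula: Mean = sum of lengths / count
Sum = 20.1 + 26.0 + 43.1 + 34.1 + 49.0 + 41.2 + 20.4 + 20.5
Sum = 254.4 mm
Mean = 254.4 / 8 = 31.80 mm

31.80 mm


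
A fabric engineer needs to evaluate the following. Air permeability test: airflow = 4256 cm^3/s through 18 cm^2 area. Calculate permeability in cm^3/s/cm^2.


Formula: Air Permeability = Airflow / Test Area
AP = 4256 cm^3/s / 18 cm^2
AP = 236.4 cm^3/s/cm^2

236.4 cm^3/s/cm^2


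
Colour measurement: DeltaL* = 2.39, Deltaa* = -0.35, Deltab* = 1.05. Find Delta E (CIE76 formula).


Formula: Delta E = sqrt(dL*^2 + da*^2 + db*^2)
Step 1: dL*^2 = 2.39^2 = 5.7121
Step 2: da*^2 = (-0.35)^2 = 0.1225
Step 3: db*^2 = 1.05^2 = 1.1025
Step 4: Sum = 5.7121 + 0.1225 + 1.1025 = 6.9371
Step 5: Delta E = sqrt(6.9371) = 2.63

2.63 Delta E


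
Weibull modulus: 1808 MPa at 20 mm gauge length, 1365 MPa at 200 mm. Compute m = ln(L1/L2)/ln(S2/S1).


Formula: m = ln(L1/L2) / ln(S2/S1)
Step 1: ln(L1/L2) = ln(20/200) = -2.30259
Step 2: S2/S1 = 1365/1808 = 0.75498
Step 3: ln(S2/S1) = ln(0.75498) = -0.28106
Step 4: m = -2.30259 / -0.28106 = 8.19

8.19 (Weibull m)


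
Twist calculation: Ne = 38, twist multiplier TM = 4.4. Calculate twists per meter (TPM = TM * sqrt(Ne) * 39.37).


Formula: TPM = TM * sqrt(Ne) * 39.37
Step 1: sqrt(Ne) = sqrt(38) = 6.1644
Step 2: TM * sqrt(Ne) = 4.4 * 6.1644 = 27.1234
Step 3: TPM = 27.1234 * 39.37 = 1068 twists/m

1068 twists/m


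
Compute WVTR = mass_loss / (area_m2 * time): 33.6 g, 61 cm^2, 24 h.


Formula: WVTR = mass_loss / (area * time)
Step 1: Convert area: 61 cm^2 = 0.0061 m^2
Step 2: WVTR = 33.6 g / (0.0061 m^2 * 24 h)
Step 3: WVTR = 33.6 / 0.1464 = 229.5 g/m^2/h

229.5 g/m^2/h


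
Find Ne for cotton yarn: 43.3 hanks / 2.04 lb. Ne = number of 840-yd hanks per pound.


Formula: Ne = hanks / mass_lb
Substituting: Ne = 43.3 / 2.04
Ne = 21.2

21.2 Ne


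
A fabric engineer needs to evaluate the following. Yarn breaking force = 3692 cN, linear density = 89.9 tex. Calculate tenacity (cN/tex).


Formula: Tenacity = Breaking force / Linear density
Tenacity = 3692 cN / 89.9 tex
Tenacity = 41.07 cN/tex

41.07 cN/tex


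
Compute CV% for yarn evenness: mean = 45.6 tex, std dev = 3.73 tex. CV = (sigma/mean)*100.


Formula: CV% = (standard deviation / mean) * 100
Step 1: Ratio = 3.73 / 45.6 = 0.081798
Step 2: CV% = 0.081798 * 100 = 8.1798% ≈ 8.2%

8.2%


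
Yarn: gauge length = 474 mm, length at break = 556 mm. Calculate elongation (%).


Formula: Elongation (%) = ((L_break - L0) / L0) * 100
Step 1: Extension = 556 - 474 = 82 mm
Step 2: Elongation = (82 / 474) * 100
Step 3: Elongation = 0.172996 * 100 = 17.2996% ≈ 17.3%

17.3%


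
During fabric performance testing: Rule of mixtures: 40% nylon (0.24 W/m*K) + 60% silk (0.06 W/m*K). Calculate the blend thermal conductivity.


Formula: Blend property = (fraction_A * property_A) + (fraction_B * property_B)
Step 1: Contribution A = 40/100 * 0.24 W/m*K = 0.096 W/m*K
Step 2: Contribution B = 60/100 * 0.06 W/m*K = 0.036 W/m*K
Step 3: Blend thermal conductivity = 0.096 + 0.036 = 0.132 W/m*K

0.132 W/m*K


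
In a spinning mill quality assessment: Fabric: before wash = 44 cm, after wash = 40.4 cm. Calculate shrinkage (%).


Formula: Shrinkage% = ((L_before - L_after) / L_before) * 100
Step 1: Shrinkage = 44 - 40.4 = 3.6 cm
Step 2: Shrinkage% = (3.6 / 44) * 100
Step 3: Shrinkage% = 0.081818 * 100 = 8.1818% ≈ 8.2%

8.2%


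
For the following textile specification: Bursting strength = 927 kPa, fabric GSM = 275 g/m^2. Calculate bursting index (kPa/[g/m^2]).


Formula: Bursting Index = Bursting Strength / Fabric GSM
BI = 927 kPa / 275 g/m^2
BI = 3.371 kPa/(g/m^2)

3.371 kPa/(g/m^2)


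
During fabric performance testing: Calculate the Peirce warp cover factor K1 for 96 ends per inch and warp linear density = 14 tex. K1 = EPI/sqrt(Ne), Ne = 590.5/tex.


Formula: K1 = EPI / sqrt(Ne), with Ne = 590.5 / tex_warp
Step 1: Ne = 590.5 / 14 = 42.179
Step 2: sqrt(Ne) = sqrt(42.179) = 6.4945
Step 3: K1 = 96 / 6.4945 = 14.8

14.8


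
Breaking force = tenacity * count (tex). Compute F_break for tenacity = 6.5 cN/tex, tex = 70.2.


Formula: Breaking force = Tenacity * Linear density
F = 6.5 cN/tex * 70.2 tex
F = 456.30 cN

456.30 cN


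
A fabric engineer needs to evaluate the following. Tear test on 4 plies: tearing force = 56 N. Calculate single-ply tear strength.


Formula: Per-ply strength = Total force / Number of plies
Per-ply = 56 N / 4
Per-ply = 14 N

14 N


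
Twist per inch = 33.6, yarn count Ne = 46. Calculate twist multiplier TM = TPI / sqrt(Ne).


Formula: TM = TPI / sqrt(Ne)
Step 1: sqrt(Ne) = sqrt(46) = 6.7823
Step 2: TM = 33.6 / 6.7823 = 4.95

4.95 TM


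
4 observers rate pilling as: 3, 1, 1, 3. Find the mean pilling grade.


Formula: Mean = sum / count
Sum = 3 + 1 + 1 + 3 = 8
Mean = 8 / 4 = 2.0

2.0


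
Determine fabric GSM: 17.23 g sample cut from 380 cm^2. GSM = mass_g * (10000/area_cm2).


Formula: GSM = mass_g / area_m2
Step 1: Convert area: 380 cm^2 = 380 / 10000 = 0.038 m^2
Step 2: GSM = 17.23 g / 0.038 m^2 = 453.4 g/m^2

453.4 g/m^2


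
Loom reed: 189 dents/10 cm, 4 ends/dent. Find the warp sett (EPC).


Formula: EPC = (dents per 10 cm * ends per dent) / 10
Step 1: Total ends per 10 cm = 189 * 4 = 756
Step 2: EPC = 756 / 10 = 75.6 ends/cm

75.6 ends/cm


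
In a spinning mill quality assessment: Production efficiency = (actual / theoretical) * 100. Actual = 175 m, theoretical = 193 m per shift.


Formula: Efficiency% = (Actual output / Theoretical output) * 100
Efficiency% = (175 / 193) * 100
Efficiency% = 0.906736 * 100 = 90.6736% ≈ 90.7%

90.7%


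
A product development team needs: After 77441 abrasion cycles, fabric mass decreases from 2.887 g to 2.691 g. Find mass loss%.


Formula: Mass loss% = ((m_before - m_after) / m_before) * 100
Step 1: Mass loss = 2.887 - 2.691 = 0.196 g
Step 2: Ratio = 0.196 / 2.887 = 0.0678905
Step 3: Mass loss% = 0.0678905 * 100 = 6.78905% ≈ 6.79%

6.79%


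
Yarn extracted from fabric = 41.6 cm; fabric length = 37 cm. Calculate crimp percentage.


Formula: Crimp% = ((L_yarn - L_fabric) / L_fabric) * 100
Step 1: Extension = 41.6 - 37 = 4.6 cm
Step 2: Crimp% = (4.6 / 37) * 100
Step 3: Crimp% = 0.124324 * 100 = 12.4324% ≈ 12.4%

12.4%


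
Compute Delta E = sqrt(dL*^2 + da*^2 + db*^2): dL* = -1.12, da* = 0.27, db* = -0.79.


Formula: Delta E = sqrt(dL*^2 + da*^2 + db*^2)
Step 1: dL*^2 = (-1.12)^2 = 1.2544
Step 2: da*^2 = 0.27^2 = 0.0729
Step 3: db*^2 = (-0.79)^2 = 0.6241
Step 4: Sum = 1.2544 + 0.0729 + 0.6241 = 1.9514
Step 5: Delta E = sqrt(1.9514) = 1.4

1.4 Delta E


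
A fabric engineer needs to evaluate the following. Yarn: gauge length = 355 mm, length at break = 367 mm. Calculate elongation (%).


Formula: Elongation (%) = ((L_break - L0) / L0) * 100
Step 1: Extension = 367 - 355 = 12 mm
Step 2: Elongation = (12 / 355) * 100
Step 3: Elongation = 0.033803 * 100 = 3.3803% ≈ 3.4%

3.4%


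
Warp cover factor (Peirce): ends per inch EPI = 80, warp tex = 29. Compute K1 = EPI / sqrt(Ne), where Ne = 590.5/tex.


Formula: K1 = EPI / sqrt(Ne), with Ne = 590.5 / tex_warp
Step 1: Ne = 590.5 / 29 = 20.362
Step 2: sqrt(Ne) = sqrt(20.362) = 4.5124
Step 3: K1 = 80 / 4.5124 = 17.7

17.7


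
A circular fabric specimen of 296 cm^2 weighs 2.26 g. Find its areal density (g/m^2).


Formula: GSM = mass_g / area_m2
Step 1: Convert area: 296 cm^2 = 296 / 10000 = 0.0296 m^2
Step 2: GSM = 2.26 g / 0.0296 m^2 = 76.4 g/m^2

76.4 g/m^2


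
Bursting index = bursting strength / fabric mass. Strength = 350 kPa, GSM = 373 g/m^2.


Formula: Bursting Index = Bursting Strength / Fabric GSM
BI = 350 kPa / 373 g/m^2
BI = 0.938 kPa/(g/m^2)

0.938 kPa/(g/m^2)


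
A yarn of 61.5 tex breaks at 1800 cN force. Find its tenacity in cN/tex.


Formula: Tenacity = Breaking force / Linear density
Tenacity = 1800 cN / 61.5 tex
Tenacity = 29.27 cN/tex

29.27 cN/tex


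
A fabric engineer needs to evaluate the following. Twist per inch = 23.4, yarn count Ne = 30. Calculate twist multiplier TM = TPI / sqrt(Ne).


Formula: TM = TPI / sqrt(Ne)
Step 1: sqrt(Ne) = sqrt(30) = 5.4772
Step 2: TM = 23.4 / 5.4772 = 4.27

4.27 TM


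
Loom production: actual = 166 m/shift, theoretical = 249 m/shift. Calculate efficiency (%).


Formula: Efficiency% = (Actual output / Theoretical output) * 100
Efficiency% = (166 / 249) * 100
Efficiency% = 0.666667 * 100 = 66.6667% ≈ 66.7%

66.7%


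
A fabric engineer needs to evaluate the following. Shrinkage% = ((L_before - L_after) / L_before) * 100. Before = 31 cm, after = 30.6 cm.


Formula: Shrinkage% = ((L_before - L_after) / L_before) * 100
Step 1: Shrinkage = 31 - 30.6 = 0.4 cm
Step 2: Shrinkage% = (0.4 / 31) * 100
Step 3: Shrinkage% = 0.012903 * 100 = 1.2903% ≈ 1.3%

1.3%


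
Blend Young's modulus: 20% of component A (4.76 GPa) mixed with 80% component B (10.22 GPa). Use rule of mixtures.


Formula: Blend property = (fraction_A * property_A) + (fraction_B * property_B)
Step 1: Contribution A = 20/100 * 4.76 GPa = 0.952 GPa
Step 2: Contribution B = 80/100 * 10.22 GPa = 8.176 GPa
Step 3: Blend Young's modulus = 0.952 + 8.176 = 9.128 GPa

9.128 GPa


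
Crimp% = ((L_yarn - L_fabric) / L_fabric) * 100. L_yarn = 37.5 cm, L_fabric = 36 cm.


Formula: Crimp% = ((L_yarn - L_fabric) / L_fabric) * 100
Step 1: Extension = 37.5 - 36 = 1.5 cm
Step 2: Crimp% = (1.5 / 36) * 100
Step 3: Crimp% = 0.041667 * 100 = 4.1667% ≈ 4.2%

4.2%


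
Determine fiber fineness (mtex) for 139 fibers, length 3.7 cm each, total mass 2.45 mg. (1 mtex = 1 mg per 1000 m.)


Formula: fineness (mtex) = mass (mg) / total length (km) = (mass_mg / total_length_m) * 1000
Step 1: Convert fiber length: 3.7 cm = 0.037 m
Step 2: Total fiber length = 139 * 0.037 = 5.143 m
Step 3: Linear density = 2.45 mg / 5.143 m = 0.4764 mg/m
Step 4: fineness = 0.4764 * 1000 = 476.4 mtex

476.4 mtex


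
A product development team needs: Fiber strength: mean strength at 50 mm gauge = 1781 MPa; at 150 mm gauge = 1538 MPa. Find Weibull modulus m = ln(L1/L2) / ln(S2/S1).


Formula: m = ln(L1/L2) / ln(S2/S1)
Step 1: ln(L1/L2) = ln(50/150) = -1.09861
Step 2: S2/S1 = 1538/1781 = 0.86356
Step 3: ln(S2/S1) = ln(0.86356) = -0.14669
Step 4: m = -1.09861 / -0.14669 = 7.49

7.49 (Weibull m)


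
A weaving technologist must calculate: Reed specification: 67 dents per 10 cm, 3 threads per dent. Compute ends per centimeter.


Formula: EPC = (dents per 10 cm * ends per dent) / 10
Step 1: Total ends per 10 cm = 67 * 3 = 201
Step 2: EPC = 201 / 10 = 20.1 ends/cm

20.1 ends/cm


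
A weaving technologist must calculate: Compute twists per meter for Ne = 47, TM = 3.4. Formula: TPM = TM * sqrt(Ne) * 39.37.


Formula: TPM = TM * sqrt(Ne) * 39.37
Step 1: sqrt(Ne) = sqrt(47) = 6.8557
Step 2: TM * sqrt(Ne) = 3.4 * 6.8557 = 23.3094
Step 3: TPM = 23.3094 * 39.37 = 918 twists/m

918 twists/m


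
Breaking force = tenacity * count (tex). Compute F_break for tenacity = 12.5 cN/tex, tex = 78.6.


Formula: Breaking force = Tenacity * Linear density
F = 12.5 cN/tex * 78.6 tex
F = 982.50 cN

982.50 cN


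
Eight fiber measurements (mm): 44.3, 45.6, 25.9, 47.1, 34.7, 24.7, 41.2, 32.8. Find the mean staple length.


Formula: Mean = sum of lengths / count
Sum = 44.3 + 45.6 + 25.9 + 47.1 + 34.7 + 24.7 + 41.2 + 32.8
Sum = 296.3 mm
Mean = 296.3 / 8 = 37.04 mm

37.04 mm


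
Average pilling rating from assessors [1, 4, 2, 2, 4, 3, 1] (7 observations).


Formula: Mean = sum / count
Sum = 1 + 4 + 2 + 2 + 4 + 3 + 1 = 17
Mean = 17 / 7 = 2.4

2.4


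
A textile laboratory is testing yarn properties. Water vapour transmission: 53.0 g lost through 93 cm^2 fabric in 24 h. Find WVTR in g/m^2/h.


Formula: WVTR = mass_loss / (area * time)
Step 1: Convert area: 93 cm^2 = 0.0093 m^2
Step 2: WVTR = 53.0 g / (0.0093 m^2 * 24 h)
Step 3: WVTR = 53.0 / 0.2232 = 237.5 g/m^2/h

237.5 g/m^2/h


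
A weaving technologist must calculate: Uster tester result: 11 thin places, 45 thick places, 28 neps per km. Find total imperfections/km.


Formula: Total = thin places + thick places + neps
Total = 11 + 45 + 28
Total = 84 imperfections/km

84 imperfections/km


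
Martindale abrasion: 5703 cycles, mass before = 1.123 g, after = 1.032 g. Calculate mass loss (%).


Formula: Mass loss% = ((m_before - m_after) / m_before) * 100
Step 1: Mass loss = 1.123 - 1.032 = 0.091 g
Step 2: Ratio = 0.091 / 1.123 = 0.0810329
Step 3: Mass loss% = 0.0810329 * 100 = 8.10329% ≈ 8.10%

8.10%


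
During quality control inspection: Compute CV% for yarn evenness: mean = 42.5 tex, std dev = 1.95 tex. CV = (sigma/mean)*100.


Formula: CV% = (standard deviation / mean) * 100
Step 1: Ratio = 1.95 / 42.5 = 0.045882
Step 2: CV% = 0.045882 * 100 = 4.5882% ≈ 4.6%

4.6%


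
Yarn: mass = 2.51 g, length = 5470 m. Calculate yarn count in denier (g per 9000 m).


Formula: den = (mass_g / length_m) * 9000
Substituting: den = (2.51 / 5470) * 9000
Intermediate: 2.51 / 5470 = 0.00045887 g/m
den = 0.00045887 * 9000 = 4.1 denier

4.1 denier


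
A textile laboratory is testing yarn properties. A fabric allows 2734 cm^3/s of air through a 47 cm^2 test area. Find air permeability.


Formula: Air Permeability = Airflow / Test Area
AP = 2734 cm^3/s / 47 cm^2
AP = 58.2 cm^3/s/cm^2

58.2 cm^3/s/cm^2


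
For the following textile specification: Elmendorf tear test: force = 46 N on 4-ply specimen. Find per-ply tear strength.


Formula: Per-ply strength = Total force / Number of plies
Per-ply = 46 N / 4
Per-ply = 11.5 N

11.5 N


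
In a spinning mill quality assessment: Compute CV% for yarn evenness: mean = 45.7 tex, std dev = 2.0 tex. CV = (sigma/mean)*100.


Formula: CV% = (standard deviation / mean) * 100
Step 1: Ratio = 2.0 / 45.7 = 0.043764
Step 2: CV% = 0.043764 * 100 = 4.3764% ≈ 4.4%

4.4%


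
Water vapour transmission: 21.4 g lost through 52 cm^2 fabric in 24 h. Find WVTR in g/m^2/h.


Formula: WVTR = mass_loss / (area * time)
Step 1: Convert area: 52 cm^2 = 0.0052 m^2
Step 2: WVTR = 21.4 g / (0.0052 m^2 * 24 h)
Step 3: WVTR = 21.4 / 0.1248 = 171.5 g/m^2/h

171.5 g/m^2/h


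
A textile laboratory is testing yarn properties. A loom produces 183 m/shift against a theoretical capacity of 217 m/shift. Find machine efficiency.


Formula: Efficiency% = (Actual output / Theoretical output) * 100
Efficiency% = (183 / 217) * 100
Efficiency% = 0.843318 * 100 = 84.3318% ≈ 84.3%

84.3%


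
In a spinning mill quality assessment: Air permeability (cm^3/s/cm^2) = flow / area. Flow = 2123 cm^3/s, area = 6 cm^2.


Formula: Air Permeability = Airflow / Test Area
AP = 2123 cm^3/s / 6 cm^2
AP = 353.8 cm^3/s/cm^2

353.8 cm^3/s/cm^2


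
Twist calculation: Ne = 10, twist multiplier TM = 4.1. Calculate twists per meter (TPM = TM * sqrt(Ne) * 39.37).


Formula: TPM = TM * sqrt(Ne) * 39.37
Step 1: sqrt(Ne) = sqrt(10) = 3.1623
Step 2: TM * sqrt(Ne) = 4.1 * 3.1623 = 12.9654
Step 3: TPM = 12.9654 * 39.37 = 510 twists/m

510 twists/m


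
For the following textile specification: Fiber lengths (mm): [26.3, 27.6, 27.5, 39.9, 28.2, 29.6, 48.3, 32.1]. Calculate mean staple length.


Formula: Mean = sum of lengths / count
Sum = 26.3 + 27.6 + 27.5 + 39.9 + 28.2 + 29.6 + 48.3 + 32.1
Sum = 259.5 mm
Mean = 259.5 / 8 = 32.44 mm

32.44 mm


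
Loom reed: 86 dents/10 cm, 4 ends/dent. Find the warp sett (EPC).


Formula: EPC = (dents per 10 cm * ends per dent) / 10
Step 1: Total ends per 10 cm = 86 * 4 = 344
Step 2: EPC = 344 / 10 = 34.4 ends/cm

34.4 ends/cm


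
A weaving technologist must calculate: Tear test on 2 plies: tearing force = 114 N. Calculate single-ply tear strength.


Formula: Per-ply strength = Total force / Number of plies
Per-ply = 114 N / 2
Per-ply = 57 N

57 N


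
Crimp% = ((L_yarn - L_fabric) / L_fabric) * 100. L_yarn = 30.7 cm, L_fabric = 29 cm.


Formula: Crimp% = ((L_yarn - L_fabric) / L_fabric) * 100
Step 1: Extension = 30.7 - 29 = 1.7 cm
Step 2: Crimp% = (1.7 / 29) * 100
Step 3: Crimp% = 0.058621 * 100 = 5.8621% ≈ 5.9%

5.9%


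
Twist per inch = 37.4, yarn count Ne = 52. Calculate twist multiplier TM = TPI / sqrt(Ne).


Formula: TM = TPI / sqrt(Ne)
Step 1: sqrt(Ne) = sqrt(52) = 7.2111
Step 2: TM = 37.4 / 7.2111 = 5.19

5.19 TM


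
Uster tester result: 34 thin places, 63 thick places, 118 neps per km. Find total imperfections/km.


Formula: Total = thin places + thick places + neps
Total = 34 + 63 + 118
Total = 215 imperfections/km

215 imperfections/km


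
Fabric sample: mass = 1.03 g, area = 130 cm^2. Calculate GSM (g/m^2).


Formula: GSM = mass_g / area_m2
Step 1: Convert area: 130 cm^2 = 130 / 10000 = 0.013 m^2
Step 2: GSM = 1.03 g / 0.013 m^2 = 79.2 g/m^2

79.2 g/m^2


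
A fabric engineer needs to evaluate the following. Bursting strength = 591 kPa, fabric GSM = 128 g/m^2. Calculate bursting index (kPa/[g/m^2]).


Formula: Bursting Index = Bursting Strength / Fabric GSM
BI = 591 kPa / 128 g/m^2
BI = 4.617 kPa/(g/m^2)

4.617 kPa/(g/m^2)


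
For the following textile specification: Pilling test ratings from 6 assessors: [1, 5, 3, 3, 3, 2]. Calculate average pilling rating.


Formula: Mean = sum / count
Sum = 1 + 5 + 3 + 3 + 3 + 2 = 17
Mean = 17 / 6 = 2.8

2.8


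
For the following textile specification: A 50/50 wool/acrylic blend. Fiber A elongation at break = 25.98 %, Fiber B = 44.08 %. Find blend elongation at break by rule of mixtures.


Formula: Blend property = (fraction_A * property_A) + (fraction_B * property_B)
Step 1: Contribution A = 50/100 * 25.98 % = 12.99 %
Step 2: Contribution B = 50/100 * 44.08 % = 22.04 %
Step 3: Blend elongation at break = 12.99 + 22.04 = 35.03 %

35.03 %


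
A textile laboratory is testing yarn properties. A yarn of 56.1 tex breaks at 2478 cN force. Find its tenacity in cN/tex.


Formula: Tenacity = Breaking force / Linear density
Tenacity = 2478 cN / 56.1 tex
Tenacity = 44.17 cN/tex

44.17 cN/tex


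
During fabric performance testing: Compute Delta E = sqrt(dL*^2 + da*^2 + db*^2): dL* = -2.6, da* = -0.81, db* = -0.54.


Formula: Delta E = sqrt(dL*^2 + da*^2 + db*^2)
Step 1: dL*^2 = (-2.6)^2 = 6.76
Step 2: da*^2 = (-0.81)^2 = 0.6561
Step 3: db*^2 = (-0.54)^2 = 0.2916
Step 4: Sum = 6.76 + 0.6561 + 0.2916 = 7.7077
Step 5: Delta E = sqrt(7.7077) = 2.78

2.78 Delta E


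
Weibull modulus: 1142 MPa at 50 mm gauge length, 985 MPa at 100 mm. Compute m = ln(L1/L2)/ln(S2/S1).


Formula: m = ln(L1/L2) / ln(S2/S1)
Step 1: ln(L1/L2) = ln(50/100) = -0.69315
Step 2: S2/S1 = 985/1142 = 0.86252
Step 3: ln(S2/S1) = ln(0.86252) = -0.14790
Step 4: m = -0.69315 / -0.14790 = 4.69

4.69 (Weibull m)


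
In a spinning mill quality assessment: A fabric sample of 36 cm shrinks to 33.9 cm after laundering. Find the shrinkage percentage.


Formula: Shrinkage% = ((L_before - L_after) / L_before) * 100
Step 1: Shrinkage = 36 - 33.9 = 2.1 cm
Step 2: Shrinkage% = (2.1 / 36) * 100
Step 3: Shrinkage% = 0.058333 * 100 = 5.8333% ≈ 5.8%

5.8%


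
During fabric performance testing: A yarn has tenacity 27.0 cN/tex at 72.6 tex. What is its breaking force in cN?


Formula: Breaking force = Tenacity * Linear density
F = 27.0 cN/tex * 72.6 tex
F = 1960.20 cN

1960.20 cN


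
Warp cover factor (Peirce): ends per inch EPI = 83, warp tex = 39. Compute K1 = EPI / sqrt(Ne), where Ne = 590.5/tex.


Formula: K1 = EPI / sqrt(Ne), with Ne = 590.5 / tex_warp
Step 1: Ne = 590.5 / 39 = 15.141
Step 2: sqrt(Ne) = sqrt(15.141) = 3.8911
Step 3: K1 = 83 / 3.8911 = 21.3

21.3


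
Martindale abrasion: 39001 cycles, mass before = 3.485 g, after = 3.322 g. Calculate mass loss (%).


Formula: Mass loss% = ((m_before - m_after) / m_before) * 100
Step 1: Mass loss = 3.485 - 3.322 = 0.163 g
Step 2: Ratio = 0.163 / 3.485 = 0.0467719
Step 3: Mass loss% = 0.0467719 * 100 = 4.67719% ≈ 4.68%

4.68%


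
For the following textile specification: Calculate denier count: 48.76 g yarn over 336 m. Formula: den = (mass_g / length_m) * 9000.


Formula: den = (mass_g / length_m) * 9000
Substituting: den = (48.76 / 336) * 9000
Intermediate: 48.76 / 336 = 0.14511905 g/m
den = 0.14511905 * 9000 = 1306.1 denier

1306.1 denier


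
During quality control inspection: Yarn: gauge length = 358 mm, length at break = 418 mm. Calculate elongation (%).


Formula: Elongation (%) = ((L_break - L0) / L0) * 100
Step 1: Extension = 418 - 358 = 60 mm
Step 2: Elongation = (60 / 358) * 100
Step 3: Elongation = 0.167598 * 100 = 16.7598% ≈ 16.8%

16.8%


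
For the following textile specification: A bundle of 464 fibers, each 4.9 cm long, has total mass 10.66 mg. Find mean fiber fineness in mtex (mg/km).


Formula: fineness (mtex) = mass (mg) / total length (km) = (mass_mg / total_length_m) * 1000
Step 1: Convert fiber length: 4.9 cm = 0.049 m
Step 2: Total fiber length = 464 * 0.049 = 22.736 m
Step 3: Linear density = 10.66 mg / 22.736 m = 0.4689 mg/m
Step 4: fineness = 0.4689 * 1000 = 468.9 mtex

468.9 mtex


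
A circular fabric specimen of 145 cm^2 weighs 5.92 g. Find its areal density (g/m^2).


Formula: GSM = mass_g / area_m2
Step 1: Convert area: 145 cm^2 = 145 / 10000 = 0.0145 m^2
Step 2: GSM = 5.92 g / 0.0145 m^2 = 408.3 g/m^2

408.3 g/m^2


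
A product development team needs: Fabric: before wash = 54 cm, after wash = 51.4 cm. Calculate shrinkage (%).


Formula: Shrinkage% = ((L_before - L_after) / L_before) * 100
Step 1: Shrinkage = 54 - 51.4 = 2.6 cm
Step 2: Shrinkage% = (2.6 / 54) * 100
Step 3: Shrinkage% = 0.048148 * 100 = 4.8148% ≈ 4.8%

4.8%


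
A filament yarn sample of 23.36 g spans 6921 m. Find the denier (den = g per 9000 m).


Formula: den = (mass_g / length_m) * 9000
Substituting: den = (23.36 / 6921) * 9000
Intermediate: 23.36 / 6921 = 0.00337523 g/m
den = 0.00337523 * 9000 = 30.4 denier

30.4 denier


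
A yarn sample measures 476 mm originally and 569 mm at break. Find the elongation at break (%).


Formula: Elongation (%) = ((L_break - L0) / L0) * 100
Step 1: Extension = 569 - 476 = 93 mm
Step 2: Elongation = (93 / 476) * 100
Step 3: Elongation = 0.195378 * 100 = 19.5378% ≈ 19.5%

19.5%


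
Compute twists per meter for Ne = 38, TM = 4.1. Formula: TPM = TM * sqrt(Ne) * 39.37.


Formula: TPM = TM * sqrt(Ne) * 39.37
Step 1: sqrt(Ne) = sqrt(38) = 6.1644
Step 2: TM * sqrt(Ne) = 4.1 * 6.1644 = 25.274
Step 3: TPM = 25.274 * 39.37 = 995 twists/m

995 twists/m


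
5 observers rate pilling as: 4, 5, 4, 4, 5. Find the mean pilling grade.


Formula: Mean = sum / count
Sum = 4 + 5 + 4 + 4 + 5 = 22
Mean = 22 / 5 = 4.4

4.4


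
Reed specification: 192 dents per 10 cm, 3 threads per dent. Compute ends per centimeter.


Formula: EPC = (dents per 10 cm * ends per dent) / 10
Step 1: Total ends per 10 cm = 192 * 3 = 576
Step 2: EPC = 576 / 10 = 57.6 ends/cm

57.6 ends/cm


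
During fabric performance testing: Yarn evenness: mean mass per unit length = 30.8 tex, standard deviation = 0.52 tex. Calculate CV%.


Formula: CV% = (standard deviation / mean) * 100
Step 1: Ratio = 0.52 / 30.8 = 0.016883
Step 2: CV% = 0.016883 * 100 = 1.6883% ≈ 1.7%

1.7%


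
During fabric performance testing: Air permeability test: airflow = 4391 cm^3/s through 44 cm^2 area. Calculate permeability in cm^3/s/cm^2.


Formula: Air Permeability = Airflow / Test Area
AP = 4391 cm^3/s / 44 cm^2
AP = 99.8 cm^3/s/cm^2

99.8 cm^3/s/cm^2


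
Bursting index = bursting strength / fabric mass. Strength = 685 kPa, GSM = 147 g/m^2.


Formula: Bursting Index = Bursting Strength / Fabric GSM
BI = 685 kPa / 147 g/m^2
BI = 4.660 kPa/(g/m^2)

4.660 kPa/(g/m^2)


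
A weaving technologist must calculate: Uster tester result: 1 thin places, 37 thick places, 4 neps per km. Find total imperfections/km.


Formula: Total = thin places + thick places + neps
Total = 1 + 37 + 4
Total = 42 imperfections/km

42 imperfections/km


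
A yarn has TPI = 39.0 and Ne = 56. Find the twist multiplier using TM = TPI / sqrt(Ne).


Formula: TM = TPI / sqrt(Ne)
Step 1: sqrt(Ne) = sqrt(56) = 7.4833
Step 2: TM = 39.0 / 7.4833 = 5.21

5.21 TM


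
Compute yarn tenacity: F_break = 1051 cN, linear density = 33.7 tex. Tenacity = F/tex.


Formula: Tenacity = Breaking force / Linear density
Tenacity = 1051 cN / 33.7 tex
Tenacity = 31.19 cN/tex

31.19 cN/tex


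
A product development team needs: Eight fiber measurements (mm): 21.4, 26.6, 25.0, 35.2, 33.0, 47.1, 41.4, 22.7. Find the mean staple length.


Formula: Mean = sum of lengths / count
Sum = 21.4 + 26.6 + 25.0 + 35.2 + 33.0 + 47.1 + 41.4 + 22.7
Sum = 252.4 mm
Mean = 252.4 / 8 = 31.55 mm

31.55 mm


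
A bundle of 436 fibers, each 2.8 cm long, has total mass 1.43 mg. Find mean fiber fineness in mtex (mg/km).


Formula: fineness (mtex) = mass (mg) / total length (km) = (mass_mg / total_length_m) * 1000
Step 1: Convert fiber length: 2.8 cm = 0.028 m
Step 2: Total fiber length = 436 * 0.028 = 12.208 m
Step 3: Linear density = 1.43 mg / 12.208 m = 0.1171 mg/m
Step 4: fineness = 0.1171 * 1000 = 117.1 mtex

117.1 mtex


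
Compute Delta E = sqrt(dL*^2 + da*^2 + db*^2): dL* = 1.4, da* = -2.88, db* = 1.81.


Formula: Delta E = sqrt(dL*^2 + da*^2 + db*^2)
Step 1: dL*^2 = 1.4^2 = 1.96
Step 2: da*^2 = (-2.88)^2 = 8.2944
Step 3: db*^2 = 1.81^2 = 3.2761
Step 4: Sum = 1.96 + 8.2944 + 3.2761 = 13.5305
Step 5: Delta E = sqrt(13.5305) = 3.68

3.68 Delta E


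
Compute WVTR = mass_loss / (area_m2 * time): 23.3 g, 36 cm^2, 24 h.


Formula: WVTR = mass_loss / (area * time)
Step 1: Convert area: 36 cm^2 = 0.0036 m^2
Step 2: WVTR = 23.3 g / (0.0036 m^2 * 24 h)
Step 3: WVTR = 23.3 / 0.0864 = 269.7 g/m^2/h

269.7 g/m^2/h


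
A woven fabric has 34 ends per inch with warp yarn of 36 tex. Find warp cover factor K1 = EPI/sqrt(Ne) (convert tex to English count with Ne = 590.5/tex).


Formula: K1 = EPI / sqrt(Ne), with Ne = 590.5 / tex_warp
Step 1: Ne = 590.5 / 36 = 16.403
Step 2: sqrt(Ne) = sqrt(16.403) = 4.0501
Step 3: K1 = 34 / 4.0501 = 8.4

8.4


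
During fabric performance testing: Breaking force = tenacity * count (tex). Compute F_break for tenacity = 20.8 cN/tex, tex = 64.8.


Formula: Breaking force = Tenacity * Linear density
F = 20.8 cN/tex * 64.8 tex
F = 1347.84 cN

1347.84 cN


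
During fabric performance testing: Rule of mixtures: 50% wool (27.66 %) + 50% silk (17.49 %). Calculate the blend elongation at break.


Formula: Blend property = (fraction_A * property_A) + (fraction_B * property_B)
Step 1: Contribution A = 50/100 * 27.66 % = 13.83 %
Step 2: Contribution B = 50/100 * 17.49 % = 8.745 %
Step 3: Blend elongation at break = 13.83 + 8.745 = 22.575 %

22.575 %


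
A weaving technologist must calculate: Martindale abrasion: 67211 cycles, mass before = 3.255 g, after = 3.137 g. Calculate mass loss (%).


Formula: Mass loss% = ((m_before - m_after) / m_before) * 100
Step 1: Mass loss = 3.255 - 3.137 = 0.118 g
Step 2: Ratio = 0.118 / 3.255 = 0.0362519
Step 3: Mass loss% = 0.0362519 * 100 = 3.62519% ≈ 3.63%

3.63%


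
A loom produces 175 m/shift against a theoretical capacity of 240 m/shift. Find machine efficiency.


Formula: Efficiency% = (Actual output / Theoretical output) * 100
Efficiency% = (175 / 240) * 100
Efficiency% = 0.729167 * 100 = 72.9167% ≈ 72.9%

72.9%


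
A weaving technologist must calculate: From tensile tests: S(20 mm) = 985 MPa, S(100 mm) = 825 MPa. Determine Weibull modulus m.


Formula: m = ln(L1/L2) / ln(S2/S1)
Step 1: ln(L1/L2) = ln(20/100) = -1.60944
Step 2: S2/S1 = 825/985 = 0.83756
Step 3: ln(S2/S1) = ln(0.83756) = -0.17726
Step 4: m = -1.60944 / -0.17726 = 9.08

9.08 (Weibull m)


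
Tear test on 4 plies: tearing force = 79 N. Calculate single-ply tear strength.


Formula: Per-ply strength = Total force / Number of plies
Per-ply = 79 N / 4
Per-ply = 19.75 N

19.75 N


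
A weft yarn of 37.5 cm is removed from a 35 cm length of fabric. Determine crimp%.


Formula: Crimp% = ((L_yarn - L_fabric) / L_fabric) * 100
Step 1: Extension = 37.5 - 35 = 2.5 cm
Step 2: Crimp% = (2.5 / 35) * 100
Step 3: Crimp% = 0.071429 * 100 = 7.1429% ≈ 7.1%

7.1%


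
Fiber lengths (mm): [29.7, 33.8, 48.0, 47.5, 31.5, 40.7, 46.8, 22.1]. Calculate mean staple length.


Formula: Mean = sum of lengths / count
Sum = 29.7 + 33.8 + 48.0 + 47.5 + 31.5 + 40.7 + 46.8 + 22.1
Sum = 300.1 mm
Mean = 300.1 / 8 = 37.51 mm

37.51 mm


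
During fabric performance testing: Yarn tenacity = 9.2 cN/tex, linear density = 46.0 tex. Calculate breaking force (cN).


Formula: Breaking force = Tenacity * Linear density
F = 9.2 cN/tex * 46.0 tex
F = 423.20 cN

423.20 cN


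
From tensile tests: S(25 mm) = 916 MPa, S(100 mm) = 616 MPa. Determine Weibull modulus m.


Formula: m = ln(L1/L2) / ln(S2/S1)
Step 1: ln(L1/L2) = ln(25/100) = -1.38629
Step 2: S2/S1 = 616/916 = 0.67249
Step 3: ln(S2/S1) = ln(0.67249) = -0.39677
Step 4: m = -1.38629 / -0.39677 = 3.49

3.49 (Weibull m)


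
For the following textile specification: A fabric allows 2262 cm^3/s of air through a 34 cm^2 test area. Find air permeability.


Formula: Air Permeability = Airflow / Test Area
AP = 2262 cm^3/s / 34 cm^2
AP = 66.5 cm^3/s/cm^2

66.5 cm^3/s/cm^2


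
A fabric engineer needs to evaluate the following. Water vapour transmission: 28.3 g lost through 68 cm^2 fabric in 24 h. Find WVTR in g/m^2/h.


Formula: WVTR = mass_loss / (area * time)
Step 1: Convert area: 68 cm^2 = 0.0068 m^2
Step 2: WVTR = 28.3 g / (0.0068 m^2 * 24 h)
Step 3: WVTR = 28.3 / 0.1632 = 173.4 g/m^2/h

173.4 g/m^2/h


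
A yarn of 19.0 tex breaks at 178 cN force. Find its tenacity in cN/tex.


Formula: Tenacity = Breaking force / Linear density
Tenacity = 178 cN / 19.0 tex
Tenacity = 9.37 cN/tex

9.37 cN/tex


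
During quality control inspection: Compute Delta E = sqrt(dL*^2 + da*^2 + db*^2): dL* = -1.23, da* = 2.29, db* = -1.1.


Formula: Delta E = sqrt(dL*^2 + da*^2 + db*^2)
Step 1: dL*^2 = (-1.23)^2 = 1.5129
Step 2: da*^2 = 2.29^2 = 5.2441
Step 3: db*^2 = (-1.1)^2 = 1.21
Step 4: Sum = 1.5129 + 5.2441 + 1.21 = 7.967
Step 5: Delta E = sqrt(7.967) = 2.82

2.82 Delta E


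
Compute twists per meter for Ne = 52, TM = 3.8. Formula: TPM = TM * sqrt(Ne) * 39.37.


Formula: TPM = TM * sqrt(Ne) * 39.37
Step 1: sqrt(Ne) = sqrt(52) = 7.2111
Step 2: TM * sqrt(Ne) = 3.8 * 7.2111 = 27.4022
Step 3: TPM = 27.4022 * 39.37 = 1079 twists/m

1079 twists/m


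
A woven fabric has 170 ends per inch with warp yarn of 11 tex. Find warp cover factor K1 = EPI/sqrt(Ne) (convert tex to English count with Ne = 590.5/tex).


Formula: K1 = EPI / sqrt(Ne), with Ne = 590.5 / tex_warp
Step 1: Ne = 590.5 / 11 = 53.682
Step 2: sqrt(Ne) = sqrt(53.682) = 7.3268
Step 3: K1 = 170 / 7.3268 = 23.2

23.2


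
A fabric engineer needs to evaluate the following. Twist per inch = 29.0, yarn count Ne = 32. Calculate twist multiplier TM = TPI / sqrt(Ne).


Formula: TM = TPI / sqrt(Ne)
Step 1: sqrt(Ne) = sqrt(32) = 5.6569
Step 2: TM = 29.0 / 5.6569 = 5.13

5.13 TM


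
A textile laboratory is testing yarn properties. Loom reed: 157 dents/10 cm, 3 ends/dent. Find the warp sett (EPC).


Formula: EPC = (dents per 10 cm * ends per dent) / 10
Step 1: Total ends per 10 cm = 157 * 3 = 471
Step 2: EPC = 471 / 10 = 47.1 ends/cm

47.1 ends/cm


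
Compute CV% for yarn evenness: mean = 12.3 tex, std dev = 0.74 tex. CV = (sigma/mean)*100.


Formula: CV% = (standard deviation / mean) * 100
Step 1: Ratio = 0.74 / 12.3 = 0.060163
Step 2: CV% = 0.060163 * 100 = 6.0163% ≈ 6.0%

6.0%


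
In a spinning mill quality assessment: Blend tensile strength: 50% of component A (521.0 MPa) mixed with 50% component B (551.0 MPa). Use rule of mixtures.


Formula: Blend property = (fraction_A * property_A) + (fraction_B * property_B)
Step 1: Contribution A = 50/100 * 521.0 MPa = 260.5 MPa
Step 2: Contribution B = 50/100 * 551.0 MPa = 275.5 MPa
Step 3: Blend tensile strength = 260.5 + 275.5 = 536.0 MPa

536.0 MPa


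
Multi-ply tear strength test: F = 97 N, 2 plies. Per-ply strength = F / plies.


Formula: Per-ply strength = Total force / Number of plies
Per-ply = 97 N / 2
Per-ply = 48.5 N

48.5 N


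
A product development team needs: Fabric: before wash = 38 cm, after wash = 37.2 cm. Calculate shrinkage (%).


Formula: Shrinkage% = ((L_before - L_after) / L_before) * 100
Step 1: Shrinkage = 38 - 37.2 = 0.8 cm
Step 2: Shrinkage% = (0.8 / 38) * 100
Step 3: Shrinkage% = 0.021053 * 100 = 2.1053% ≈ 2.1%

2.1%


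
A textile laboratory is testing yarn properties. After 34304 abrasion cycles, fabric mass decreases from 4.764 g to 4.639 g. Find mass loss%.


Formula: Mass loss% = ((m_before - m_after) / m_before) * 100
Step 1: Mass loss = 4.764 - 4.639 = 0.125 g
Step 2: Ratio = 0.125 / 4.764 = 0.0262385
Step 3: Mass loss% = 0.0262385 * 100 = 2.62385% ≈ 2.62%

2.62%


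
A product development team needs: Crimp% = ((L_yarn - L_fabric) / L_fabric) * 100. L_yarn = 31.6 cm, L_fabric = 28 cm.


Formula: Crimp% = ((L_yarn - L_fabric) / L_fabric) * 100
Step 1: Extension = 31.6 - 28 = 3.6 cm
Step 2: Crimp% = (3.6 / 28) * 100
Step 3: Crimp% = 0.128571 * 100 = 12.8571% ≈ 12.9%

12.9%


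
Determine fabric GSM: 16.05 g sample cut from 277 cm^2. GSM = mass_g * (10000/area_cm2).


Formula: GSM = mass_g / area_m2
Step 1: Convert area: 277 cm^2 = 277 / 10000 = 0.0277 m^2
Step 2: GSM = 16.05 g / 0.0277 m^2 = 579.4 g/m^2

579.4 g/m^2


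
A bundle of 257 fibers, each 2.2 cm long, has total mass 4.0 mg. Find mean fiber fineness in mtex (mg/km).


Formula: fineness (mtex) = mass (mg) / total length (km) = (mass_mg / total_length_m) * 1000
Step 1: Convert fiber length: 2.2 cm = 0.022 m
Step 2: Total fiber length = 257 * 0.022 = 5.654 m
Step 3: Linear density = 4.0 mg / 5.654 m = 0.7075 mg/m
Step 4: fineness = 0.7075 * 1000 = 707.5 mtex

707.5 mtex


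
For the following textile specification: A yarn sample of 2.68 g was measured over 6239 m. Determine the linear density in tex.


Formula: Tex = (mass_g / length_m) * 1000
Substituting: Tex = (2.68 / 6239) * 1000
Intermediate: 2.68 / 6239 = 0.00042956 g/m
Tex = 0.00042956 * 1000 = 0.43 tex

0.43 tex


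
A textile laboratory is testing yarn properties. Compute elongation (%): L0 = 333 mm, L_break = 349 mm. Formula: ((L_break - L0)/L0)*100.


Formula: Elongation (%) = ((L_break - L0) / L0) * 100
Step 1: Extension = 349 - 333 = 16 mm
Step 2: Elongation = (16 / 333) * 100
Step 3: Elongation = 0.048048 * 100 = 4.8048% ≈ 4.8%

4.8%


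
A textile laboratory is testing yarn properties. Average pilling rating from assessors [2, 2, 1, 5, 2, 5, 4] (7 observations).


Formula: Mean = sum / count
Sum = 2 + 2 + 1 + 5 + 2 + 5 + 4 = 21
Mean = 21 / 7 = 3.0

3.0


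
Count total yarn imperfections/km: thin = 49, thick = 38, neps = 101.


Formula: Total = thin places + thick places + neps
Total = 49 + 38 + 101
Total = 188 imperfections/km

188 imperfections/km


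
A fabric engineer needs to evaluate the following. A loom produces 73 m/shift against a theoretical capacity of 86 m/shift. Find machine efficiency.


Formula: Efficiency% = (Actual output / Theoretical output) * 100
Efficiency% = (73 / 86) * 100
Efficiency% = 0.848837 * 100 = 84.8837% ≈ 84.9%

84.9%


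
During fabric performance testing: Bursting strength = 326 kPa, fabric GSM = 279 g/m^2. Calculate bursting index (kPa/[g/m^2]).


Formula: Bursting Index = Bursting Strength / Fabric GSM
BI = 326 kPa / 279 g/m^2
BI = 1.168 kPa/(g/m^2)

1.168 kPa/(g/m^2)
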